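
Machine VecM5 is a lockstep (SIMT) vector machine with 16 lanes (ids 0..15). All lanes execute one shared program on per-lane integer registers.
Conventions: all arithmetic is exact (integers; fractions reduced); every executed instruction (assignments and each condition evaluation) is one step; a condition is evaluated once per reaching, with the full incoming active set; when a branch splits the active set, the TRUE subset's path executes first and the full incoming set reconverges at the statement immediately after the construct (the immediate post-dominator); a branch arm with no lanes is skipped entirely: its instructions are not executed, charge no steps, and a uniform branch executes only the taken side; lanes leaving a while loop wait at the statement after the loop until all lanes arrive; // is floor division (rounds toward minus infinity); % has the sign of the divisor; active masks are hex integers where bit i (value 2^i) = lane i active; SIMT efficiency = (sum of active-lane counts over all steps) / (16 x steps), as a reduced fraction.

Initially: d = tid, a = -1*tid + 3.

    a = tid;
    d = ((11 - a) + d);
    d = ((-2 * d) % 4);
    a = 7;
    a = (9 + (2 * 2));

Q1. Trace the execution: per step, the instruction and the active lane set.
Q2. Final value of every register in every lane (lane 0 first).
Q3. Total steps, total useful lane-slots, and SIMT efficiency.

step 0: a <- tid                     0xffff
step 1: d <- ((11 - a) + d)          0xffff
step 2: d <- ((-2 * d) % 4)          0xffff
step 3: a <- 7                       0xffff
step 4: a <- (9 + (2 * 2))           0xffff

Answer: 5 steps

d: 2,2,2,2,2,2,2,2,2,2,2,2,2,2,2,2
a: 13,13,13,13,13,13,13,13,13,13,13,13,13,13,13,13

steps = 5; useful = 80; efficiency = 80/80 = 1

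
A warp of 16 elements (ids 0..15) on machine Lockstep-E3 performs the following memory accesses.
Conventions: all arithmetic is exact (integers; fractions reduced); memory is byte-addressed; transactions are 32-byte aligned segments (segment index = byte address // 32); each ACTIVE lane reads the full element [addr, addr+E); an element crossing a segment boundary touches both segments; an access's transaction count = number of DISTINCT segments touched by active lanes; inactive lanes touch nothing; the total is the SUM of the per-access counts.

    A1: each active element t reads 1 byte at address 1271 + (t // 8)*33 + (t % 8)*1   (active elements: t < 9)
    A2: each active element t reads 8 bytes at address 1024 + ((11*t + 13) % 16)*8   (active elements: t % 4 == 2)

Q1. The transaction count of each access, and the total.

A1: 2 transactions
A2: 4 transactions

Answer: 2,4; total 6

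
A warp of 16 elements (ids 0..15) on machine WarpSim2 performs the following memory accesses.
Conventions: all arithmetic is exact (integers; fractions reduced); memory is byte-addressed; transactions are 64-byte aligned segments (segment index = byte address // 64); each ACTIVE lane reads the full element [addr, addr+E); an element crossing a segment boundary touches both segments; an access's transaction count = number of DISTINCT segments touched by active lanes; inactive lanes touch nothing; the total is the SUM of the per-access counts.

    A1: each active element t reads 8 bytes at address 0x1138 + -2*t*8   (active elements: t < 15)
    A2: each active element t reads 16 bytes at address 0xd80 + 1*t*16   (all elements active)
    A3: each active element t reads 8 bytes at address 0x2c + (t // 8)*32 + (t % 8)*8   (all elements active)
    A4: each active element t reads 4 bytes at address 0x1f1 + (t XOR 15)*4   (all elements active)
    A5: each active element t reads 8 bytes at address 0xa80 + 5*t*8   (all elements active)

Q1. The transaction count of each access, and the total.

A1: 4 transactions
A2: 4 transactions
A3: 3 transactions
A4: 2 transactions
A5: 10 transactions

Answer: 4,4,3,2,10; total 23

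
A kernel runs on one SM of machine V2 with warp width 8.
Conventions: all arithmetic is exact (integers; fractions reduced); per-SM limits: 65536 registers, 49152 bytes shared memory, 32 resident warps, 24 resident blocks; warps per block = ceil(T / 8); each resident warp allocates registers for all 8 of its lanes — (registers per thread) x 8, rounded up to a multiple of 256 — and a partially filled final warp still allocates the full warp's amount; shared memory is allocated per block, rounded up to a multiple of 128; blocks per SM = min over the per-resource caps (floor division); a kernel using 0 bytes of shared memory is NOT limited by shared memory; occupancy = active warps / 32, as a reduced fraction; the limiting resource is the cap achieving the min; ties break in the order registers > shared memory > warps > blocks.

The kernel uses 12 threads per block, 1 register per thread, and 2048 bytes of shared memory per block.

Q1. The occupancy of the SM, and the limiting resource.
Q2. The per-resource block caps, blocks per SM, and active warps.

Answer: occupancy 1, limited by warps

registers: 128 blocks
shared memory: 24 blocks
warps: 16 blocks
blocks: 24 blocks

Answer: 16 blocks, 32 active warps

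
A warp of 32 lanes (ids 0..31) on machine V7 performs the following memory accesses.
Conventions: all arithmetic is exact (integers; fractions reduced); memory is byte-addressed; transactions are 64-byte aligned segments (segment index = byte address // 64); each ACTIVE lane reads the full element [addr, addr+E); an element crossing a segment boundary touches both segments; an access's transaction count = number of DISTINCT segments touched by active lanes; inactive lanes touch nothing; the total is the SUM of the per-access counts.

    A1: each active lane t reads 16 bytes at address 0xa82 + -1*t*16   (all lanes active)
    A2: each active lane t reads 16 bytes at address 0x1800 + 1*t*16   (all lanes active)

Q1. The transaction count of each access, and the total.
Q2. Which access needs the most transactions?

A1: 9 transactions
A2: 8 transactions

Answer: 9,8; total 17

Answer: A1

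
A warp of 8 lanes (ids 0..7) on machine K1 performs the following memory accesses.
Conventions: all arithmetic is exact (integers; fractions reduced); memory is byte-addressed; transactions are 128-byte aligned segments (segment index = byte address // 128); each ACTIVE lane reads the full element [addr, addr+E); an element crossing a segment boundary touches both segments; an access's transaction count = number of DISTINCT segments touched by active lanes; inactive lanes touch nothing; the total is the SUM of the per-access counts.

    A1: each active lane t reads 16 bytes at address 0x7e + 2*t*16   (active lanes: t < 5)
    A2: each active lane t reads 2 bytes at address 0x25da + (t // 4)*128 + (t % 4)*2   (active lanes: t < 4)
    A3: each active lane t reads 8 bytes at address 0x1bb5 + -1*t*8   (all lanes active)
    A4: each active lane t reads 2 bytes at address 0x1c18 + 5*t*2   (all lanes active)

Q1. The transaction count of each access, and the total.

A1: 3 transactions
A2: 1 transaction
A3: 2 transactions
A4: 1 transaction

Answer: 3,1,2,1; total 7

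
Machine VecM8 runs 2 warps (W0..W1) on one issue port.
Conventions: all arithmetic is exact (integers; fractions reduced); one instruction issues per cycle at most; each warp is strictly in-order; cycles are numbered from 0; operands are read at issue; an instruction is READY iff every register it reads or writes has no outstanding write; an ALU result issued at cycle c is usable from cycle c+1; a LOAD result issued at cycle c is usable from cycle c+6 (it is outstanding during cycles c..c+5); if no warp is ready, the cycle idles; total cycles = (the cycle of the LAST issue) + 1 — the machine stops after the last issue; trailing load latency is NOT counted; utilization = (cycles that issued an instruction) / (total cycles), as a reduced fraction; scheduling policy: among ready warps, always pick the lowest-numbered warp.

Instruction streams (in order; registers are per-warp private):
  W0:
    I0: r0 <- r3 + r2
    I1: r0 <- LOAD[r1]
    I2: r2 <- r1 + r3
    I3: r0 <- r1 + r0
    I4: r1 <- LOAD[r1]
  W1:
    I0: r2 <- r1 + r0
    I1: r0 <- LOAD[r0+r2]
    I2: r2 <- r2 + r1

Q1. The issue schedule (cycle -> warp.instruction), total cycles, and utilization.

cycle 0: W0.I0
cycle 1: W0.I1
cycle 2: W0.I2
cycle 3: W1.I0
cycle 4: W1.I1
cycle 5: W1.I2
cycle 6: idle
cycle 7: W0.I3
cycle 8: W0.I4

Answer: 9 cycles, utilization 8/9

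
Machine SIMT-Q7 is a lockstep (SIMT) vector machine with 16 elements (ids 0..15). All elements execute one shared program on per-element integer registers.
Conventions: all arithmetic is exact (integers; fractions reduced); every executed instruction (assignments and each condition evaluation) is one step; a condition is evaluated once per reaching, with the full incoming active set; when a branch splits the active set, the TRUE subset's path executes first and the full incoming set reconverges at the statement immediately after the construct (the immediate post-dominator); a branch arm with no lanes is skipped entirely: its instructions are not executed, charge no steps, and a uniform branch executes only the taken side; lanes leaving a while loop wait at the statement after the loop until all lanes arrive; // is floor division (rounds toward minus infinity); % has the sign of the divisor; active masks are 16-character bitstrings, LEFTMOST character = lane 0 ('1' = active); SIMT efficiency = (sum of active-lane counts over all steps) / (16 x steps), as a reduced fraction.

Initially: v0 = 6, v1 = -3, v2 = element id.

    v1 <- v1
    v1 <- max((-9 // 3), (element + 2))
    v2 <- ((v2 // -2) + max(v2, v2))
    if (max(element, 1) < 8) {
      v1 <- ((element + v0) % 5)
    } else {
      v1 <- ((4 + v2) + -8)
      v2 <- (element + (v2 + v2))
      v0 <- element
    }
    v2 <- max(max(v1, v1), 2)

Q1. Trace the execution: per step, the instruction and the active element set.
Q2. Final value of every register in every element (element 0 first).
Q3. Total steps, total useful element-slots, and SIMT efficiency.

step 0: v1 <- v1                     1111111111111111
step 1: v1 <- max((-9 // 3), (element + 2)) 1111111111111111
step 2: v2 <- ((v2 // -2) + max(v2, v2)) 1111111111111111
step 3: eval (max(element, 1) < 8)   1111111111111111
step 4: v1 <- ((element + v0) % 5)   1111111100000000
step 5: v1 <- ((4 + v2) + -8)        0000000011111111
step 6: v2 <- (element + (v2 + v2))  0000000011111111
step 7: v0 <- element                0000000011111111
step 8: v2 <- max(max(v1, v1), 2)    1111111111111111

Answer: 9 steps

v0: 6,6,6,6,6,6,6,6,8,9,10,11,12,13,14,15
v1: 1,2,3,4,0,1,2,3,0,0,1,1,2,2,3,3
v2: 2,2,3,4,2,2,2,3,2,2,2,2,2,2,3,3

steps = 9; useful = 112; efficiency = 112/144 = 7/9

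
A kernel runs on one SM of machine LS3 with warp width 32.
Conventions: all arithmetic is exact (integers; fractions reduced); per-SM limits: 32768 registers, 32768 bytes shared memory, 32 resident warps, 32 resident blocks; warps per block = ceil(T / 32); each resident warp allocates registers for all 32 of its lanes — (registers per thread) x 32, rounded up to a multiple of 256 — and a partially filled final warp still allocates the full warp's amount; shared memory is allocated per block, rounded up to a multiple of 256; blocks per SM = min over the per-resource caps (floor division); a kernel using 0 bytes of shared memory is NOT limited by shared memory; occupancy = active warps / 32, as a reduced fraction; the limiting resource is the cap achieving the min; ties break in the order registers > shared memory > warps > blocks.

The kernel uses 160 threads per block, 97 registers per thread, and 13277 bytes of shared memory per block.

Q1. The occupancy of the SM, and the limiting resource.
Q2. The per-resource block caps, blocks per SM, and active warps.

Answer: occupancy 5/32, limited by registers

registers: 1 block
shared memory: 2 blocks
warps: 6 blocks
blocks: 32 blocks

Answer: 1 block, 5 active warps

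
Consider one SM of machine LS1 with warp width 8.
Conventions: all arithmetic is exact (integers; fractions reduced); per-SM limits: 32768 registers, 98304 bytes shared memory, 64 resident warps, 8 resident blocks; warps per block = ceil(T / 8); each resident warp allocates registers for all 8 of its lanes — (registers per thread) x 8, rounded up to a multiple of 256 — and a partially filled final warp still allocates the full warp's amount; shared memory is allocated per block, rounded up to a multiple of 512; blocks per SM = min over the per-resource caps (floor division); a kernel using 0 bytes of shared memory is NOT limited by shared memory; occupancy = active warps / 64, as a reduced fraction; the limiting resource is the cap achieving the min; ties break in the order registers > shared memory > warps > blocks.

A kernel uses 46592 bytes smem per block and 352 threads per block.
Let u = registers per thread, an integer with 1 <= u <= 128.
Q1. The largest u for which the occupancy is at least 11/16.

Answer: u = 64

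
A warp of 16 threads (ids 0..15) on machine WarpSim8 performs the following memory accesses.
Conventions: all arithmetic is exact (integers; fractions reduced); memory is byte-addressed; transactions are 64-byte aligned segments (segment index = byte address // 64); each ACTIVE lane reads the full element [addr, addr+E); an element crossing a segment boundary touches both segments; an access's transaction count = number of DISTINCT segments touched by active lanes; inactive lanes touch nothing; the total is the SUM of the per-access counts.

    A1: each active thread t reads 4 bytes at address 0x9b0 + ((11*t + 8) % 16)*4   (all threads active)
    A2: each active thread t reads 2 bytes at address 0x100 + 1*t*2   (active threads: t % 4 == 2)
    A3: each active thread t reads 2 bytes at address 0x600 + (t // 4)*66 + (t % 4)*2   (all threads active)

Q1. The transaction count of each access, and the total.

A1: 2 transactions
A2: 1 transaction
A3: 4 transactions

Answer: 2,1,4; total 7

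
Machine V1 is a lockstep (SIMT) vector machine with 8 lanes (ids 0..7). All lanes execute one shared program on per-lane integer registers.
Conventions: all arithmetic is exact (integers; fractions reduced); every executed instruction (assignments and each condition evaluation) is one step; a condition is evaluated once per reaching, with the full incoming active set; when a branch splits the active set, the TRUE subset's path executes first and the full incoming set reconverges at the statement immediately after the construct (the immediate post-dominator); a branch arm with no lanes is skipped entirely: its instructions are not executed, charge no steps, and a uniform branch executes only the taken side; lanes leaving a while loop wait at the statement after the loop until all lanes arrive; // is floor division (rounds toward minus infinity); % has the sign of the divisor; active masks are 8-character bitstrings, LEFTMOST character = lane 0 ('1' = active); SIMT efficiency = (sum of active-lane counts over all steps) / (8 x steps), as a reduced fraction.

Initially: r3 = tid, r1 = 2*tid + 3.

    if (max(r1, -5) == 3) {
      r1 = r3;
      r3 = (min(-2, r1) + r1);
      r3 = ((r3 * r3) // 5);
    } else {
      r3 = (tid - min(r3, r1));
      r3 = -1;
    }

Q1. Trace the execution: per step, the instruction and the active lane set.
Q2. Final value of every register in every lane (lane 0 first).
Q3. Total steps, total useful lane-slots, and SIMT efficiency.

step 0: eval (max(r1, -5) == 3)      11111111
step 1: r1 <- r3                     10000000
step 2: r3 <- (min(-2, r1) + r1)     10000000
step 3: r3 <- ((r3 * r3) // 5)       10000000
step 4: r3 <- (tid - min(r3, r1))    01111111
step 5: r3 <- -1                     01111111

Answer: 6 steps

r3: 0,-1,-1,-1,-1,-1,-1,-1
r1: 0,5,7,9,11,13,15,17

steps = 6; useful = 25; efficiency = 25/48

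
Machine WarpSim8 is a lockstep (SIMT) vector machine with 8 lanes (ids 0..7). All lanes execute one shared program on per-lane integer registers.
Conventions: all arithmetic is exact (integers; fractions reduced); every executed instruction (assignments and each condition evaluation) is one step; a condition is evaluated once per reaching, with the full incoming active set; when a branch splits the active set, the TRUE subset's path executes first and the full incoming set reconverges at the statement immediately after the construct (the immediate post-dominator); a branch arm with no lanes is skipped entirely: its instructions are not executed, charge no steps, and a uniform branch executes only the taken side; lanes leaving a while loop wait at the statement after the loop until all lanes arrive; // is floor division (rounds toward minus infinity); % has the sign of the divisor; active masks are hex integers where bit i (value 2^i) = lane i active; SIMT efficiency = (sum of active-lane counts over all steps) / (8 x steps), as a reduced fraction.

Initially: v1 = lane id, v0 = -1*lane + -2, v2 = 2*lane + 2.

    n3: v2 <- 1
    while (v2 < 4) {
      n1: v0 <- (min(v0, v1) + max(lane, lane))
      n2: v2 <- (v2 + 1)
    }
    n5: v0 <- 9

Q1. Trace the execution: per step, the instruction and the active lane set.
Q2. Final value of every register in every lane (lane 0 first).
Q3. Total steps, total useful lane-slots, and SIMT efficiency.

step 0: v2 <- 1                      0xff
step 1: eval (v2 < 4)                0xff
step 2: v0 <- (min(v0, v1) + max(lane, lane)) 0xff
step 3: v2 <- (v2 + 1)               0xff
step 4: eval (v2 < 4)                0xff
step 5: v0 <- (min(v0, v1) + max(lane, lane)) 0xff
step 6: v2 <- (v2 + 1)               0xff
step 7: eval (v2 < 4)                0xff
step 8: v0 <- (min(v0, v1) + max(lane, lane)) 0xff
step 9: v2 <- (v2 + 1)               0xff
step 10: eval (v2 < 4)                0xff
step 11: v0 <- 9                      0xff

Answer: 12 steps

v1: 0,1,2,3,4,5,6,7
v0: 9,9,9,9,9,9,9,9
v2: 4,4,4,4,4,4,4,4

steps = 12; useful = 96; efficiency = 96/96 = 1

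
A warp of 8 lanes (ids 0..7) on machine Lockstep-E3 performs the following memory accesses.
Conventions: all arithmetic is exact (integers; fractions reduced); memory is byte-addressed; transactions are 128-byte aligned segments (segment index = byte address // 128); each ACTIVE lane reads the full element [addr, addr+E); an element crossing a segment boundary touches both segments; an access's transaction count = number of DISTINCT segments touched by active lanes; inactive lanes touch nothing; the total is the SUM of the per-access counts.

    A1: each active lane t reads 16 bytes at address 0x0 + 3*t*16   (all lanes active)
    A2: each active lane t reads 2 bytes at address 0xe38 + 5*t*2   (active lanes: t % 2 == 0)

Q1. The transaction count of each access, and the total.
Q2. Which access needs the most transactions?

A1: 3 transactions
A2: 1 transaction

Answer: 3,1; total 4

Answer: A1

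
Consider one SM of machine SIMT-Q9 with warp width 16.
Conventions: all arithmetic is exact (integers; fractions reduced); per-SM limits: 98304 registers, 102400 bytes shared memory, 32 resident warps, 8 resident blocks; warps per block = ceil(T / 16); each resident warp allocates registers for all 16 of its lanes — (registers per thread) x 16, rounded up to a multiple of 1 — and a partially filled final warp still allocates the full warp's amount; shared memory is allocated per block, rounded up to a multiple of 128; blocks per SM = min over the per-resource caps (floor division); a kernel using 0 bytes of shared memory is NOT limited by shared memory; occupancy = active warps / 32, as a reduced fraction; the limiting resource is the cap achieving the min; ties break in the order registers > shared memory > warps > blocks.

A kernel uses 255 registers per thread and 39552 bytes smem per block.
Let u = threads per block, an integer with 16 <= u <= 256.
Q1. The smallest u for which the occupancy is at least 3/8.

Answer: u = 81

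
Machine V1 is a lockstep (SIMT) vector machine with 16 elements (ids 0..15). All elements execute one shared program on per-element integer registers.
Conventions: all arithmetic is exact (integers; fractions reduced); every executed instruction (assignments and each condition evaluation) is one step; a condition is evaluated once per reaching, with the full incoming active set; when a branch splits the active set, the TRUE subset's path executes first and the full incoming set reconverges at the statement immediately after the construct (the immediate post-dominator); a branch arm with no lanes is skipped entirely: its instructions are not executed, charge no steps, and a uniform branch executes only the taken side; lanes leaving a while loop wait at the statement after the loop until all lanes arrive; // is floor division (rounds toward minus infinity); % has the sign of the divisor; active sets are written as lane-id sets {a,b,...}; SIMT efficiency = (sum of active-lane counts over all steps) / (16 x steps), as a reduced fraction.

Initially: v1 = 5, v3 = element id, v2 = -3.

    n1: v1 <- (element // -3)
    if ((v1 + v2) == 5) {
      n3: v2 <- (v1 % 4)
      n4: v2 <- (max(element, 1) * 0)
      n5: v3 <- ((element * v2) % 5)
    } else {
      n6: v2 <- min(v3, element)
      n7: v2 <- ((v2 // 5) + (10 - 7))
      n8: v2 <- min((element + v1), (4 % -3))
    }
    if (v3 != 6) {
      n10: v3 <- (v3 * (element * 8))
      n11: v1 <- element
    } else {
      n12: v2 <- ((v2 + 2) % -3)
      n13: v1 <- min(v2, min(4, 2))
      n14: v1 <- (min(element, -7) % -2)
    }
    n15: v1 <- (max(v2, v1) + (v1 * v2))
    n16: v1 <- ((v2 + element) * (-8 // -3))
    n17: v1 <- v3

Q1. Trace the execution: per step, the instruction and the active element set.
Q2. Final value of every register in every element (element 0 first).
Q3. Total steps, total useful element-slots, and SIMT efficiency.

step 0: v1 <- (element // -3)        {0,1,2,3,4,5,6,7,8,9,10,11,12,13,14,15}
step 1: eval ((v1 + v2) == 5)        {0,1,2,3,4,5,6,7,8,9,10,11,12,13,14,15}
step 2: v2 <- min(v3, element)       {0,1,2,3,4,5,6,7,8,9,10,11,12,13,14,15}
step 3: v2 <- ((v2 // 5) + (10 - 7)) {0,1,2,3,4,5,6,7,8,9,10,11,12,13,14,15}
step 4: v2 <- min((element + v1), (4 % -3)) {0,1,2,3,4,5,6,7,8,9,10,11,12,13,14,15}
step 5: eval (v3 != 6)               {0,1,2,3,4,5,6,7,8,9,10,11,12,13,14,15}
step 6: v3 <- (v3 * (element * 8))   {0,1,2,3,4,5,7,8,9,10,11,12,13,14,15}
step 7: v1 <- element                {0,1,2,3,4,5,7,8,9,10,11,12,13,14,15}
step 8: v2 <- ((v2 + 2) % -3)        {6}
step 9: v1 <- min(v2, min(4, 2))     {6}
step 10: v1 <- (min(element, -7) % -2) {6}
step 11: v1 <- (max(v2, v1) + (v1 * v2)) {0,1,2,3,4,5,6,7,8,9,10,11,12,13,14,15}
step 12: v1 <- ((v2 + element) * (-8 // -3)) {0,1,2,3,4,5,6,7,8,9,10,11,12,13,14,15}
step 13: v1 <- v3                     {0,1,2,3,4,5,6,7,8,9,10,11,12,13,14,15}

Answer: 14 steps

v1: 0,8,32,72,128,200,6,392,512,648,800,968,1152,1352,1568,1800
v3: 0,8,32,72,128,200,6,392,512,648,800,968,1152,1352,1568,1800
v2: -2,-2,-2,-2,-2,-2,0,-2,-2,-2,-2,-2,-2,-2,-2,-2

steps = 14; useful = 177; efficiency = 177/224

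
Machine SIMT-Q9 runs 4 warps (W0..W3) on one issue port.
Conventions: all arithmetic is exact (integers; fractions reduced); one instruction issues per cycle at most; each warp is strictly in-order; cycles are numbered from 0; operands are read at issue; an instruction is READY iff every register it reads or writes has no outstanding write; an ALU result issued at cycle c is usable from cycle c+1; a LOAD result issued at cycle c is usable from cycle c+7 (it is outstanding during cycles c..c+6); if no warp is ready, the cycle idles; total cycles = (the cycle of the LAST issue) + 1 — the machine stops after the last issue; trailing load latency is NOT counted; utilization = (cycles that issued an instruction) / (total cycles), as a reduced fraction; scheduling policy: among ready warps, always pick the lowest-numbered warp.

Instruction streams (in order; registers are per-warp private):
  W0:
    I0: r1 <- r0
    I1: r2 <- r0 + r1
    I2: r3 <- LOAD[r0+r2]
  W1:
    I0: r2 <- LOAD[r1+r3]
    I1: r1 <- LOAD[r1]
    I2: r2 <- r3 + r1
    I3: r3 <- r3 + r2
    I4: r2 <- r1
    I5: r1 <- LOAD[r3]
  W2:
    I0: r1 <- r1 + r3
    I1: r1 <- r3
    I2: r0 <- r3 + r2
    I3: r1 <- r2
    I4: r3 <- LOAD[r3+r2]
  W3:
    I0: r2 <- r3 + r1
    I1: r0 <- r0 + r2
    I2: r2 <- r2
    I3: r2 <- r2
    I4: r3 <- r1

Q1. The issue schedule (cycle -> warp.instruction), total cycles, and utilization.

cycle 0: W0.I0
cycle 1: W0.I1
cycle 2: W0.I2
cycle 3: W1.I0
cycle 4: W1.I1
cycle 5: W2.I0
cycle 6: W2.I1
cycle 7: W2.I2
cycle 8: W2.I3
cycle 9: W2.I4
cycle 10: W3.I0
cycle 11: W1.I2
cycle 12: W1.I3
cycle 13: W1.I4
cycle 14: W1.I5
cycle 15: W3.I1
cycle 16: W3.I2
cycle 17: W3.I3
cycle 18: W3.I4

Answer: 19 cycles, utilization 1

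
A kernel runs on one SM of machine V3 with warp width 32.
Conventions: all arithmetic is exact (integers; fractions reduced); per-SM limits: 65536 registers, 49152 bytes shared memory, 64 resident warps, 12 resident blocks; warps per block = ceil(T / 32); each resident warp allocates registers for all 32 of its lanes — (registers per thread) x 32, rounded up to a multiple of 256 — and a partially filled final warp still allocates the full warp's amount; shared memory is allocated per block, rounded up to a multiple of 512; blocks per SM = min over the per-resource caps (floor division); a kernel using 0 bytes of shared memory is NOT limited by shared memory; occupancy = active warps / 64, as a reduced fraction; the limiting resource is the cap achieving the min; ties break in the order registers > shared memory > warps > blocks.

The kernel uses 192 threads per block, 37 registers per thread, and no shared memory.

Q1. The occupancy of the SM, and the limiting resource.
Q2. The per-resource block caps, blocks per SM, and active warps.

Answer: occupancy 3/4, limited by registers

registers: 8 blocks
shared memory: no limit (kernel uses none)
warps: 10 blocks
blocks: 12 blocks

Answer: 8 blocks, 48 active warps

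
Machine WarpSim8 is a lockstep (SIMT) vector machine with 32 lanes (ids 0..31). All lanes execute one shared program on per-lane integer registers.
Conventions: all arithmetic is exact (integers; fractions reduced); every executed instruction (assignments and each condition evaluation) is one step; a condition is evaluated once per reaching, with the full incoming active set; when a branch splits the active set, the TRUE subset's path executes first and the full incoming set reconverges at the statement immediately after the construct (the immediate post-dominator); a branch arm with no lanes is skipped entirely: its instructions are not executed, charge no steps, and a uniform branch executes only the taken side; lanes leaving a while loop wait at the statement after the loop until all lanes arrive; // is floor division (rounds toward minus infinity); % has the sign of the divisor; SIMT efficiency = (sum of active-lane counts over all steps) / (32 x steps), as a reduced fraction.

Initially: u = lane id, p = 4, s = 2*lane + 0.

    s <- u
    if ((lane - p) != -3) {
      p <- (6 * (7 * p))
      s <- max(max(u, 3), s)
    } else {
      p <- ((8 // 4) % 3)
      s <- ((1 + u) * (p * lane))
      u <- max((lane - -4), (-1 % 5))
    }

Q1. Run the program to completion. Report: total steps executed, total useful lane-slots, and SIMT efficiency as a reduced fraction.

Answer: 7 steps, 129 useful, 129/224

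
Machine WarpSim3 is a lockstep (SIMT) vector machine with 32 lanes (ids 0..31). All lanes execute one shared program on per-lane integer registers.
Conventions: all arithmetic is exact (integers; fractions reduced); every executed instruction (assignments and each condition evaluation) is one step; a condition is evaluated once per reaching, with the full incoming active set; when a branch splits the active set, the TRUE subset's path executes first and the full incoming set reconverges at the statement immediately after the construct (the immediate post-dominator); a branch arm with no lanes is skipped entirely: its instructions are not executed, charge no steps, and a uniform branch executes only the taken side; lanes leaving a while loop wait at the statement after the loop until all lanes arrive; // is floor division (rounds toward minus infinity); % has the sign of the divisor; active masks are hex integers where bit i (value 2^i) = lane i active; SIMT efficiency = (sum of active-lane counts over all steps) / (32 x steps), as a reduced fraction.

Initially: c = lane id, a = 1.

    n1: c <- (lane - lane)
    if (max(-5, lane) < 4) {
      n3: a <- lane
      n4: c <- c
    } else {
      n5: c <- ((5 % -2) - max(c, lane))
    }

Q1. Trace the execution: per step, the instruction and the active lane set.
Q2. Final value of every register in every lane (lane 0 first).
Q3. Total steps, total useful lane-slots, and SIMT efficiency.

step 0: c <- (lane - lane)           0xffffffff
step 1: eval (max(-5, lane) < 4)     0xffffffff
step 2: a <- lane                    0x0000000f
step 3: c <- c                       0x0000000f
step 4: c <- ((5 % -2) - max(c, lane)) 0xfffffff0

Answer: 5 steps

c: 0,0,0,0,-5,-6,-7,-8,-9,-10,-11,-12,-13,-14,-15,-16,-17,-18,-19,-20,-21,-22,-23,-24,-25,-26,-27,-28,-29,-30,-31,-32
a: 0,1,2,3,1,1,1,1,1,1,1,1,1,1,1,1,1,1,1,1,1,1,1,1,1,1,1,1,1,1,1,1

steps = 5; useful = 100; efficiency = 100/160 = 5/8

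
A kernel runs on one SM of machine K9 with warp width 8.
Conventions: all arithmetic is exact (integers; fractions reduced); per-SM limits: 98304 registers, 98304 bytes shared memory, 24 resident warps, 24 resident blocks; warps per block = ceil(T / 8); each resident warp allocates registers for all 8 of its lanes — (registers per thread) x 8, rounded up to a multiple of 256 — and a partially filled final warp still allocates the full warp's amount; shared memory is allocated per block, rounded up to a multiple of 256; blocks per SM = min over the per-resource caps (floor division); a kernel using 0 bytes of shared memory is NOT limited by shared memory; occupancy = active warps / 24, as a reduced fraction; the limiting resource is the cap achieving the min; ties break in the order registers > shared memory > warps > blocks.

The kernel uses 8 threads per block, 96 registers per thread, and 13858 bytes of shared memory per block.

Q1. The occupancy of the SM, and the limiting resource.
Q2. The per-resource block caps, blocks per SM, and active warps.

Answer: occupancy 1/4, limited by shared memory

registers: 128 blocks
shared memory: 6 blocks
warps: 24 blocks
blocks: 24 blocks

Answer: 6 blocks, 6 active warps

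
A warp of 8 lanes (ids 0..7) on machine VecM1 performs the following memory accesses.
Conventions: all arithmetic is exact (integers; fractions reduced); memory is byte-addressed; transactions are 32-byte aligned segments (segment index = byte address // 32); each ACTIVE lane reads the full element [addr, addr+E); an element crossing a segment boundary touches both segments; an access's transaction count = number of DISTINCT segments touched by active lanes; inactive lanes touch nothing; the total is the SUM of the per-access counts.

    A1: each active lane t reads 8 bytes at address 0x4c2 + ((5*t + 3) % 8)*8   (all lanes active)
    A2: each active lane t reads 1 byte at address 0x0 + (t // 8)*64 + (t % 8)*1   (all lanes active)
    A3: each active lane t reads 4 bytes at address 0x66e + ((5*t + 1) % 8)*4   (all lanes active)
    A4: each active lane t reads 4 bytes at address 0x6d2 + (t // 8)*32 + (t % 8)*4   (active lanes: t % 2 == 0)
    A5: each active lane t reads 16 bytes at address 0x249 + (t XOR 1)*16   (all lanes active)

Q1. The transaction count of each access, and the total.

A1: 3 transactions
A2: 1 transaction
A3: 2 transactions
A4: 2 transactions
A5: 5 transactions

Answer: 3,1,2,2,5; total 13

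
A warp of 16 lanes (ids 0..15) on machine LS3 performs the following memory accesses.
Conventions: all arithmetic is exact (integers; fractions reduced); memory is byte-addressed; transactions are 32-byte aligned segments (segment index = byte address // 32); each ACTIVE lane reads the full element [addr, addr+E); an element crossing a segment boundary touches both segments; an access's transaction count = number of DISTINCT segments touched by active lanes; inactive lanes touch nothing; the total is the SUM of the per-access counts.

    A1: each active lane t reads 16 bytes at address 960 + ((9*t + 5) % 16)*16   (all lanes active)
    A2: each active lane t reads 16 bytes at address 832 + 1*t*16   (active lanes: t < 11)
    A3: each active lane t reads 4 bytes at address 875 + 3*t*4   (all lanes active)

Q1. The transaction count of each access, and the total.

A1: 8 transactions
A2: 6 transactions
A3: 7 transactions

Answer: 8,6,7; total 21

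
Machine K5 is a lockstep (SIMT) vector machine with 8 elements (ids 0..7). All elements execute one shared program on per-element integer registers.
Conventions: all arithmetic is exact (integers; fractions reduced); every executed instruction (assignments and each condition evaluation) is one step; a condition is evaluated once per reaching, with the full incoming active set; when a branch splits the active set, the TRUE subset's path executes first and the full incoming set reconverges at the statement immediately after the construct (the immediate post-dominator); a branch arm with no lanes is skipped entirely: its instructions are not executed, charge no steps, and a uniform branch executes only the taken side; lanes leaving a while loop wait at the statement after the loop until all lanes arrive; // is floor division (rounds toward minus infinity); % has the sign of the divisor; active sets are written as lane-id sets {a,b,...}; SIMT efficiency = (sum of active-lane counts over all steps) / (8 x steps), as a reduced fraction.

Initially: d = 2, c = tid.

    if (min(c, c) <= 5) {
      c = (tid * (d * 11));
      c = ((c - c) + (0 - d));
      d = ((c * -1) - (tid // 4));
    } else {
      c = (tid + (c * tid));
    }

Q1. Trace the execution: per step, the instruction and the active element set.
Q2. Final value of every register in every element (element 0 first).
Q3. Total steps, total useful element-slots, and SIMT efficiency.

step 0: eval (min(c, c) <= 5)        {0,1,2,3,4,5,6,7}
step 1: c <- (tid * (d * 11))        {0,1,2,3,4,5}
step 2: c <- ((c - c) + (0 - d))     {0,1,2,3,4,5}
step 3: d <- ((c * -1) - (tid // 4)) {0,1,2,3,4,5}
step 4: c <- (tid + (c * tid))       {6,7}

Answer: 5 steps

d: 2,2,2,2,1,1,2,2
c: -2,-2,-2,-2,-2,-2,42,56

steps = 5; useful = 28; efficiency = 28/40 = 7/10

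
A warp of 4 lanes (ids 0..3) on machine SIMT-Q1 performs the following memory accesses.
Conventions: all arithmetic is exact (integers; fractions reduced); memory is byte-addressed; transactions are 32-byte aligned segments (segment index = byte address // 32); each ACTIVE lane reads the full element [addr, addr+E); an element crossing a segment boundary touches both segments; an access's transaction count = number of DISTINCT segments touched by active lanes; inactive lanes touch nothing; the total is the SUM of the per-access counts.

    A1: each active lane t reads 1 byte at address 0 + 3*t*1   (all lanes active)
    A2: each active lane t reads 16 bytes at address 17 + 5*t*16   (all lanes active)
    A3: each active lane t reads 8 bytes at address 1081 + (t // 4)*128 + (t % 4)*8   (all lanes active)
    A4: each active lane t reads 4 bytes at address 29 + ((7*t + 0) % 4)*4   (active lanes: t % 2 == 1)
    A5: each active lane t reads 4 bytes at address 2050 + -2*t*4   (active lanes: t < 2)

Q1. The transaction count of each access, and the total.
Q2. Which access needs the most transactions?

A1: 1 transaction
A2: 6 transactions
A3: 2 transactions
A4: 1 transaction
A5: 2 transactions

Answer: 1,6,2,1,2; total 12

Answer: A2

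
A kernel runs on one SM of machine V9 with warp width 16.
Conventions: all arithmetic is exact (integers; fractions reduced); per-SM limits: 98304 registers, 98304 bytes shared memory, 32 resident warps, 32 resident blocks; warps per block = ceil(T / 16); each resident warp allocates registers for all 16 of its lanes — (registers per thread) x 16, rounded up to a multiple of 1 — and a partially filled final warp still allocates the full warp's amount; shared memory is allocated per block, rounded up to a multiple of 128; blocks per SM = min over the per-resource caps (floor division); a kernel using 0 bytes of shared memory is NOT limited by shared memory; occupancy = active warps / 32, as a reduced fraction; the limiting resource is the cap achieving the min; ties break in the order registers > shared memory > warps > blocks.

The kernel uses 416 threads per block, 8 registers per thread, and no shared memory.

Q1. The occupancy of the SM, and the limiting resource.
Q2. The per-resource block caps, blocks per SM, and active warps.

Answer: occupancy 13/16, limited by warps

registers: 29 blocks
shared memory: no limit (kernel uses none)
warps: 1 block
blocks: 32 blocks

Answer: 1 block, 26 active warps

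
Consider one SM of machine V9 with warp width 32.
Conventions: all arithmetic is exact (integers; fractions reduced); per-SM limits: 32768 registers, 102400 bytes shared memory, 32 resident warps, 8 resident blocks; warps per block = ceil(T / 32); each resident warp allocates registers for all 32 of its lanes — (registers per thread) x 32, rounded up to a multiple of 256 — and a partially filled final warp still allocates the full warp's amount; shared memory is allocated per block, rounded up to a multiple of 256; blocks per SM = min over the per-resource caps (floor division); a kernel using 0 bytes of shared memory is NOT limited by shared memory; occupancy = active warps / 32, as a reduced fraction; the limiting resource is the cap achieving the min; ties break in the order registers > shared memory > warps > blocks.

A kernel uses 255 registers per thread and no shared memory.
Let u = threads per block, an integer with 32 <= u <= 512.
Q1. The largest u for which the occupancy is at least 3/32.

Answer: u = 128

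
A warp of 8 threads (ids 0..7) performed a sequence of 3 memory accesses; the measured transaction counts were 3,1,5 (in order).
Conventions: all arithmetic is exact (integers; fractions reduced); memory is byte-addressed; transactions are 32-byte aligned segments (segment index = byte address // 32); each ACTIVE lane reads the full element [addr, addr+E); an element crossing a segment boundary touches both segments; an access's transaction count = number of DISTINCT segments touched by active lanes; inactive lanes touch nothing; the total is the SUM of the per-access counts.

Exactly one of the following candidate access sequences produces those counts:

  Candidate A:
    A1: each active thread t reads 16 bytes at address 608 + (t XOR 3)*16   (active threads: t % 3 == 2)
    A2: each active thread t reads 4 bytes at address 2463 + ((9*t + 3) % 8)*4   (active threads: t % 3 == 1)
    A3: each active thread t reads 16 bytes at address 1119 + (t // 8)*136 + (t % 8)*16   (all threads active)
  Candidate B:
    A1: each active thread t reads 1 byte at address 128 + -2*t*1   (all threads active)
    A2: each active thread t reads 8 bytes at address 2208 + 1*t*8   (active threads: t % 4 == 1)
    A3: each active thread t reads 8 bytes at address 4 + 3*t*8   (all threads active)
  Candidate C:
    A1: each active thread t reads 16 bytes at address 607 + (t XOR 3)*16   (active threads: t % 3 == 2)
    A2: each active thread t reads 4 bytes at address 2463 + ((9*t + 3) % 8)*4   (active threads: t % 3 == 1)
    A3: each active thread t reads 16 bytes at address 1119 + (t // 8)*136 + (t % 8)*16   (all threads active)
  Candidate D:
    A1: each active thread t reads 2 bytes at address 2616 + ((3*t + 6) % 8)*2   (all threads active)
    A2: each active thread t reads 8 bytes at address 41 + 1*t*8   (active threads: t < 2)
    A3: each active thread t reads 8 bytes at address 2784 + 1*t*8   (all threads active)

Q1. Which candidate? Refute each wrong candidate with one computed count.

A: A1 gives 2 transactions, not 3
B: A1 gives 2 transactions, not 3
D: A1 gives 2 transactions, not 3
C: all counts match (3,1,5)

Answer: C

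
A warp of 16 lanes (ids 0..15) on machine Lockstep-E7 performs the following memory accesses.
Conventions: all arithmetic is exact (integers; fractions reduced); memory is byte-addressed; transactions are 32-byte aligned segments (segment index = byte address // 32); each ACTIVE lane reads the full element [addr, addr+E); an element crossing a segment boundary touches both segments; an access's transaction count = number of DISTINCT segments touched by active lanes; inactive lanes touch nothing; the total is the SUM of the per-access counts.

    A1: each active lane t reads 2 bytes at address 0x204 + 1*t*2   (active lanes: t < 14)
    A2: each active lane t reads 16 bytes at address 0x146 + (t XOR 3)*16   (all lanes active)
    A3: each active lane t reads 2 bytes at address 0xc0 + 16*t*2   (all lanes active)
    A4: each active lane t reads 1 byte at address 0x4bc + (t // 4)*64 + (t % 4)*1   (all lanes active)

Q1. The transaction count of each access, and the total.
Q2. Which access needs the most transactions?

A1: 1 transaction
A2: 9 transactions
A3: 16 transactions
A4: 4 transactions

Answer: 1,9,16,4; total 30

Answer: A3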